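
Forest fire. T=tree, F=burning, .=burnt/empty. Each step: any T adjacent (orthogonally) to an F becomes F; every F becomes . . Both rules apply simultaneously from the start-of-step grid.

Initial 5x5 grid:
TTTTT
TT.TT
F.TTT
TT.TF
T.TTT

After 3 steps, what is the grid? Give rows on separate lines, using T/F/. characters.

Step 1: 5 trees catch fire, 2 burn out
  TTTTT
  FT.TT
  ..TTF
  FT.F.
  T.TTF
Step 2: 7 trees catch fire, 5 burn out
  FTTTT
  .F.TF
  ..TF.
  .F...
  F.TF.
Step 3: 5 trees catch fire, 7 burn out
  .FTTF
  ...F.
  ..F..
  .....
  ..F..

.FTTF
...F.
..F..
.....
..F..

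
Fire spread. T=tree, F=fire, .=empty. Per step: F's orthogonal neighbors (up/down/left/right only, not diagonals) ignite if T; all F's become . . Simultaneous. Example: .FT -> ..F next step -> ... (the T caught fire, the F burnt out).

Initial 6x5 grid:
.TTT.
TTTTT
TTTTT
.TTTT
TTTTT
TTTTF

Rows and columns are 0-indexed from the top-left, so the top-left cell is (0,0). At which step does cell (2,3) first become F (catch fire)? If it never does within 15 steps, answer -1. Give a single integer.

Step 1: cell (2,3)='T' (+2 fires, +1 burnt)
Step 2: cell (2,3)='T' (+3 fires, +2 burnt)
Step 3: cell (2,3)='T' (+4 fires, +3 burnt)
Step 4: cell (2,3)='F' (+5 fires, +4 burnt)
  -> target ignites at step 4
Step 5: cell (2,3)='.' (+4 fires, +5 burnt)
Step 6: cell (2,3)='.' (+3 fires, +4 burnt)
Step 7: cell (2,3)='.' (+3 fires, +3 burnt)
Step 8: cell (2,3)='.' (+2 fires, +3 burnt)
Step 9: cell (2,3)='.' (+0 fires, +2 burnt)
  fire out at step 9

4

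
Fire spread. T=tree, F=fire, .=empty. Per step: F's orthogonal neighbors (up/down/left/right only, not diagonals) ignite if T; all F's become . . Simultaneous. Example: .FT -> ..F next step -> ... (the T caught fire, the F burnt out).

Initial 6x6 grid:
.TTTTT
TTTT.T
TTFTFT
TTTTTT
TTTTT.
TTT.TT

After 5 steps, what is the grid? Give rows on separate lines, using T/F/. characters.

Step 1: 6 trees catch fire, 2 burn out
  .TTTTT
  TTFT.T
  TF.F.F
  TTFTFT
  TTTTT.
  TTT.TT
Step 2: 10 trees catch fire, 6 burn out
  .TFTTT
  TF.F.F
  F.....
  TF.F.F
  TTFTF.
  TTT.TT
Step 3: 9 trees catch fire, 10 burn out
  .F.FTF
  F.....
  ......
  F.....
  TF.F..
  TTF.FT
Step 4: 4 trees catch fire, 9 burn out
  ....F.
  ......
  ......
  ......
  F.....
  TF...F
Step 5: 1 trees catch fire, 4 burn out
  ......
  ......
  ......
  ......
  ......
  F.....

......
......
......
......
......
F.....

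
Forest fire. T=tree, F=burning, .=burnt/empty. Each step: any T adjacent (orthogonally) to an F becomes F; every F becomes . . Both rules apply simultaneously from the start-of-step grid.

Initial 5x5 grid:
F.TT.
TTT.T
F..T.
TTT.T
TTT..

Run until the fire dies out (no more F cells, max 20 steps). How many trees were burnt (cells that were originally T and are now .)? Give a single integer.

Step 1: +2 fires, +2 burnt (F count now 2)
Step 2: +3 fires, +2 burnt (F count now 3)
Step 3: +3 fires, +3 burnt (F count now 3)
Step 4: +2 fires, +3 burnt (F count now 2)
Step 5: +1 fires, +2 burnt (F count now 1)
Step 6: +0 fires, +1 burnt (F count now 0)
Fire out after step 6
Initially T: 14, now '.': 22
Total burnt (originally-T cells now '.'): 11

Answer: 11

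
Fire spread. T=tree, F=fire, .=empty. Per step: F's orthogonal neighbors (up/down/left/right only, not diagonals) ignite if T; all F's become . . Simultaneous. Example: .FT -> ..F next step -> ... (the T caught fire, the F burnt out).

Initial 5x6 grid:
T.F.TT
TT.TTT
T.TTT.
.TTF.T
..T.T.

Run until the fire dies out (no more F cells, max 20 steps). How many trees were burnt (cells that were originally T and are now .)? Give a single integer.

Step 1: +2 fires, +2 burnt (F count now 2)
Step 2: +5 fires, +2 burnt (F count now 5)
Step 3: +1 fires, +5 burnt (F count now 1)
Step 4: +2 fires, +1 burnt (F count now 2)
Step 5: +1 fires, +2 burnt (F count now 1)
Step 6: +0 fires, +1 burnt (F count now 0)
Fire out after step 6
Initially T: 17, now '.': 24
Total burnt (originally-T cells now '.'): 11

Answer: 11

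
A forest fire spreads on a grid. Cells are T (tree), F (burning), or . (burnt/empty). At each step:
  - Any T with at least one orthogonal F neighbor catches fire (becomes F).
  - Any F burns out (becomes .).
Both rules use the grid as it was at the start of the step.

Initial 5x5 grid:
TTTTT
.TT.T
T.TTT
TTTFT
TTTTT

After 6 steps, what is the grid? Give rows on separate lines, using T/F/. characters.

Step 1: 4 trees catch fire, 1 burn out
  TTTTT
  .TT.T
  T.TFT
  TTF.F
  TTTFT
Step 2: 5 trees catch fire, 4 burn out
  TTTTT
  .TT.T
  T.F.F
  TF...
  TTF.F
Step 3: 4 trees catch fire, 5 burn out
  TTTTT
  .TF.F
  T....
  F....
  TF...
Step 4: 5 trees catch fire, 4 burn out
  TTFTF
  .F...
  F....
  .....
  F....
Step 5: 2 trees catch fire, 5 burn out
  TF.F.
  .....
  .....
  .....
  .....
Step 6: 1 trees catch fire, 2 burn out
  F....
  .....
  .....
  .....
  .....

F....
.....
.....
.....
.....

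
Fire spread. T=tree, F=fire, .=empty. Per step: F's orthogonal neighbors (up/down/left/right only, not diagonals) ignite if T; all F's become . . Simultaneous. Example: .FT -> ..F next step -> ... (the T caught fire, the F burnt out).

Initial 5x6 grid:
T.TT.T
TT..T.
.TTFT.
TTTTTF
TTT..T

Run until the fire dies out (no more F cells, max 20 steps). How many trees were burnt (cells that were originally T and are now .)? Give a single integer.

Answer: 16

Derivation:
Step 1: +5 fires, +2 burnt (F count now 5)
Step 2: +3 fires, +5 burnt (F count now 3)
Step 3: +3 fires, +3 burnt (F count now 3)
Step 4: +3 fires, +3 burnt (F count now 3)
Step 5: +2 fires, +3 burnt (F count now 2)
Step 6: +0 fires, +2 burnt (F count now 0)
Fire out after step 6
Initially T: 19, now '.': 27
Total burnt (originally-T cells now '.'): 16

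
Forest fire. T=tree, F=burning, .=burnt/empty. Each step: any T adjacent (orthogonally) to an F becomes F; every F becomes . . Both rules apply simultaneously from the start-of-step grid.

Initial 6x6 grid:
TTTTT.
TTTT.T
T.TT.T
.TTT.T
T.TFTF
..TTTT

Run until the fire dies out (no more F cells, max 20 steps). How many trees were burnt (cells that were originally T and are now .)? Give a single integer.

Step 1: +6 fires, +2 burnt (F count now 6)
Step 2: +5 fires, +6 burnt (F count now 5)
Step 3: +4 fires, +5 burnt (F count now 4)
Step 4: +2 fires, +4 burnt (F count now 2)
Step 5: +3 fires, +2 burnt (F count now 3)
Step 6: +2 fires, +3 burnt (F count now 2)
Step 7: +2 fires, +2 burnt (F count now 2)
Step 8: +0 fires, +2 burnt (F count now 0)
Fire out after step 8
Initially T: 25, now '.': 35
Total burnt (originally-T cells now '.'): 24

Answer: 24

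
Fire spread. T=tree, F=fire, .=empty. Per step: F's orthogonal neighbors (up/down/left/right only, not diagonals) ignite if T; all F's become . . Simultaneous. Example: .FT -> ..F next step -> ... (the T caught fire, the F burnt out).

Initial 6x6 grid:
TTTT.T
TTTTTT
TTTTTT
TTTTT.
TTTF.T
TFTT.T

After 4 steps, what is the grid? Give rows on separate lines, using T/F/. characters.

Step 1: 6 trees catch fire, 2 burn out
  TTTT.T
  TTTTTT
  TTTTTT
  TTTFT.
  TFF..T
  F.FF.T
Step 2: 5 trees catch fire, 6 burn out
  TTTT.T
  TTTTTT
  TTTFTT
  TFF.F.
  F....T
  .....T
Step 3: 5 trees catch fire, 5 burn out
  TTTT.T
  TTTFTT
  TFF.FT
  F.....
  .....T
  .....T
Step 4: 6 trees catch fire, 5 burn out
  TTTF.T
  TFF.FT
  F....F
  ......
  .....T
  .....T

TTTF.T
TFF.FT
F....F
......
.....T
.....T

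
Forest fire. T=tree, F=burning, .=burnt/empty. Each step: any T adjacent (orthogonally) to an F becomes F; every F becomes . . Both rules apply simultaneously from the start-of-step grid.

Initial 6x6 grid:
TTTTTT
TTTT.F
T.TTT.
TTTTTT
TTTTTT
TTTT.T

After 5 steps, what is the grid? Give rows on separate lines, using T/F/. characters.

Step 1: 1 trees catch fire, 1 burn out
  TTTTTF
  TTTT..
  T.TTT.
  TTTTTT
  TTTTTT
  TTTT.T
Step 2: 1 trees catch fire, 1 burn out
  TTTTF.
  TTTT..
  T.TTT.
  TTTTTT
  TTTTTT
  TTTT.T
Step 3: 1 trees catch fire, 1 burn out
  TTTF..
  TTTT..
  T.TTT.
  TTTTTT
  TTTTTT
  TTTT.T
Step 4: 2 trees catch fire, 1 burn out
  TTF...
  TTTF..
  T.TTT.
  TTTTTT
  TTTTTT
  TTTT.T
Step 5: 3 trees catch fire, 2 burn out
  TF....
  TTF...
  T.TFT.
  TTTTTT
  TTTTTT
  TTTT.T

TF....
TTF...
T.TFT.
TTTTTT
TTTTTT
TTTT.T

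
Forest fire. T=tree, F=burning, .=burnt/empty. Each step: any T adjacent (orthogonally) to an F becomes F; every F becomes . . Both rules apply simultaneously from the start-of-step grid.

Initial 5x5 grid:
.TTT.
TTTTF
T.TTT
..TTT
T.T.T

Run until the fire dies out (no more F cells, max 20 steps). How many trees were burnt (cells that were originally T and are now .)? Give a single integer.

Answer: 16

Derivation:
Step 1: +2 fires, +1 burnt (F count now 2)
Step 2: +4 fires, +2 burnt (F count now 4)
Step 3: +5 fires, +4 burnt (F count now 5)
Step 4: +3 fires, +5 burnt (F count now 3)
Step 5: +2 fires, +3 burnt (F count now 2)
Step 6: +0 fires, +2 burnt (F count now 0)
Fire out after step 6
Initially T: 17, now '.': 24
Total burnt (originally-T cells now '.'): 16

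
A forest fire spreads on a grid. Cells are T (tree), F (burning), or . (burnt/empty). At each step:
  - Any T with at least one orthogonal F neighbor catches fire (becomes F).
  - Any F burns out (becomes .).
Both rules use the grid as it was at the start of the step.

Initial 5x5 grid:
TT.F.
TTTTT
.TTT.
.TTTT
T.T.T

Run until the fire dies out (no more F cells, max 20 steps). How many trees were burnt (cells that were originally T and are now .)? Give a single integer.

Answer: 16

Derivation:
Step 1: +1 fires, +1 burnt (F count now 1)
Step 2: +3 fires, +1 burnt (F count now 3)
Step 3: +3 fires, +3 burnt (F count now 3)
Step 4: +5 fires, +3 burnt (F count now 5)
Step 5: +4 fires, +5 burnt (F count now 4)
Step 6: +0 fires, +4 burnt (F count now 0)
Fire out after step 6
Initially T: 17, now '.': 24
Total burnt (originally-T cells now '.'): 16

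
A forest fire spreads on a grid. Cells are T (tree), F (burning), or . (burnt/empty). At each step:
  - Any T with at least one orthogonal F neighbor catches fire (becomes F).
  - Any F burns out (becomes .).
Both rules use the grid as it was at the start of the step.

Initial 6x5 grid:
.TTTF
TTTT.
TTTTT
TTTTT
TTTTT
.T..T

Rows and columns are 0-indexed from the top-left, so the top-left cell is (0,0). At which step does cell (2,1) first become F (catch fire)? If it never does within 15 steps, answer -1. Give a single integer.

Step 1: cell (2,1)='T' (+1 fires, +1 burnt)
Step 2: cell (2,1)='T' (+2 fires, +1 burnt)
Step 3: cell (2,1)='T' (+3 fires, +2 burnt)
Step 4: cell (2,1)='T' (+4 fires, +3 burnt)
Step 5: cell (2,1)='F' (+5 fires, +4 burnt)
  -> target ignites at step 5
Step 6: cell (2,1)='.' (+4 fires, +5 burnt)
Step 7: cell (2,1)='.' (+3 fires, +4 burnt)
Step 8: cell (2,1)='.' (+2 fires, +3 burnt)
Step 9: cell (2,1)='.' (+0 fires, +2 burnt)
  fire out at step 9

5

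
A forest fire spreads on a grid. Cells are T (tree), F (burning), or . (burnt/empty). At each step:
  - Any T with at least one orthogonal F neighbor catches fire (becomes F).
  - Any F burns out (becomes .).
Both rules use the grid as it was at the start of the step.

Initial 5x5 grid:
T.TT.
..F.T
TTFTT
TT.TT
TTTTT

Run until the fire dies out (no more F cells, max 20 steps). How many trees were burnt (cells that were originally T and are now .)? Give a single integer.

Answer: 16

Derivation:
Step 1: +3 fires, +2 burnt (F count now 3)
Step 2: +5 fires, +3 burnt (F count now 5)
Step 3: +5 fires, +5 burnt (F count now 5)
Step 4: +3 fires, +5 burnt (F count now 3)
Step 5: +0 fires, +3 burnt (F count now 0)
Fire out after step 5
Initially T: 17, now '.': 24
Total burnt (originally-T cells now '.'): 16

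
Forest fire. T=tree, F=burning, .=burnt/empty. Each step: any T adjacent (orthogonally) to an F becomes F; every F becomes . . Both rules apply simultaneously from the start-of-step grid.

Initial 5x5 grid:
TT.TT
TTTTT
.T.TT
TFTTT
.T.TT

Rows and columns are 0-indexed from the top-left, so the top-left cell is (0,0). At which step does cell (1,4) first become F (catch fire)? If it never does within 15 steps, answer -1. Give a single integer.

Step 1: cell (1,4)='T' (+4 fires, +1 burnt)
Step 2: cell (1,4)='T' (+2 fires, +4 burnt)
Step 3: cell (1,4)='T' (+6 fires, +2 burnt)
Step 4: cell (1,4)='T' (+4 fires, +6 burnt)
Step 5: cell (1,4)='F' (+2 fires, +4 burnt)
  -> target ignites at step 5
Step 6: cell (1,4)='.' (+1 fires, +2 burnt)
Step 7: cell (1,4)='.' (+0 fires, +1 burnt)
  fire out at step 7

5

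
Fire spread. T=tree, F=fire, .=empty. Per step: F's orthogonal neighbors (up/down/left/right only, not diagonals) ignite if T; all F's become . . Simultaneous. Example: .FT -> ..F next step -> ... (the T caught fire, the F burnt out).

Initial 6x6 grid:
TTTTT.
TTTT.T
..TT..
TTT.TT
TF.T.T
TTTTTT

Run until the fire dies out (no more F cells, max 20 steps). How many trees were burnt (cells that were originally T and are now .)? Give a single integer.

Step 1: +3 fires, +1 burnt (F count now 3)
Step 2: +4 fires, +3 burnt (F count now 4)
Step 3: +2 fires, +4 burnt (F count now 2)
Step 4: +4 fires, +2 burnt (F count now 4)
Step 5: +4 fires, +4 burnt (F count now 4)
Step 6: +4 fires, +4 burnt (F count now 4)
Step 7: +3 fires, +4 burnt (F count now 3)
Step 8: +1 fires, +3 burnt (F count now 1)
Step 9: +0 fires, +1 burnt (F count now 0)
Fire out after step 9
Initially T: 26, now '.': 35
Total burnt (originally-T cells now '.'): 25

Answer: 25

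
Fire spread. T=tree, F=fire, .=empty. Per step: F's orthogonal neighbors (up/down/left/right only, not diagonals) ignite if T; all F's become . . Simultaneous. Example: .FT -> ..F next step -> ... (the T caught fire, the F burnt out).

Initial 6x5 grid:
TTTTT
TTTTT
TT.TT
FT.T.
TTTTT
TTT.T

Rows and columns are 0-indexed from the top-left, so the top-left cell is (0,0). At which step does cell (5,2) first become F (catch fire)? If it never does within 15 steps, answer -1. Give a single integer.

Step 1: cell (5,2)='T' (+3 fires, +1 burnt)
Step 2: cell (5,2)='T' (+4 fires, +3 burnt)
Step 3: cell (5,2)='T' (+4 fires, +4 burnt)
Step 4: cell (5,2)='F' (+4 fires, +4 burnt)
  -> target ignites at step 4
Step 5: cell (5,2)='.' (+4 fires, +4 burnt)
Step 6: cell (5,2)='.' (+4 fires, +4 burnt)
Step 7: cell (5,2)='.' (+2 fires, +4 burnt)
Step 8: cell (5,2)='.' (+0 fires, +2 burnt)
  fire out at step 8

4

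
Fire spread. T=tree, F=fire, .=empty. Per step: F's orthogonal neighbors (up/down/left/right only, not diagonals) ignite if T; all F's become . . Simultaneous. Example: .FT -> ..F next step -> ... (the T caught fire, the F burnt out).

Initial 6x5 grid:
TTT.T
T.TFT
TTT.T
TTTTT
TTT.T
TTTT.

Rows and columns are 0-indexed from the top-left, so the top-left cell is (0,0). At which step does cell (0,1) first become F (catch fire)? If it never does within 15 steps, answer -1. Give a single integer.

Step 1: cell (0,1)='T' (+2 fires, +1 burnt)
Step 2: cell (0,1)='T' (+4 fires, +2 burnt)
Step 3: cell (0,1)='F' (+4 fires, +4 burnt)
  -> target ignites at step 3
Step 4: cell (0,1)='.' (+6 fires, +4 burnt)
Step 5: cell (0,1)='.' (+4 fires, +6 burnt)
Step 6: cell (0,1)='.' (+3 fires, +4 burnt)
Step 7: cell (0,1)='.' (+1 fires, +3 burnt)
Step 8: cell (0,1)='.' (+0 fires, +1 burnt)
  fire out at step 8

3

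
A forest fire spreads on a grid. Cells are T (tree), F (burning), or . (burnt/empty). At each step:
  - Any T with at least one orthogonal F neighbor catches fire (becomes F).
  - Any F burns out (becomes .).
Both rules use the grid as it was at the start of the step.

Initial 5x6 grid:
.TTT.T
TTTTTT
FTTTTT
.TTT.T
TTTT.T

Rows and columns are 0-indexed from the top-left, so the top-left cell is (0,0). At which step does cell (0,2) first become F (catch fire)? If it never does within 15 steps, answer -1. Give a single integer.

Step 1: cell (0,2)='T' (+2 fires, +1 burnt)
Step 2: cell (0,2)='T' (+3 fires, +2 burnt)
Step 3: cell (0,2)='T' (+5 fires, +3 burnt)
Step 4: cell (0,2)='F' (+6 fires, +5 burnt)
  -> target ignites at step 4
Step 5: cell (0,2)='.' (+4 fires, +6 burnt)
Step 6: cell (0,2)='.' (+2 fires, +4 burnt)
Step 7: cell (0,2)='.' (+2 fires, +2 burnt)
Step 8: cell (0,2)='.' (+0 fires, +2 burnt)
  fire out at step 8

4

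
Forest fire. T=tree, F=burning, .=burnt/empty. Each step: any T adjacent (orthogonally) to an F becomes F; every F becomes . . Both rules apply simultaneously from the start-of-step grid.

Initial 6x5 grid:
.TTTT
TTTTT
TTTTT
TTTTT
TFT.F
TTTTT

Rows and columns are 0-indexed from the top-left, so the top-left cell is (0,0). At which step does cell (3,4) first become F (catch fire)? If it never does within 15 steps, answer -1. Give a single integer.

Step 1: cell (3,4)='F' (+6 fires, +2 burnt)
  -> target ignites at step 1
Step 2: cell (3,4)='.' (+8 fires, +6 burnt)
Step 3: cell (3,4)='.' (+5 fires, +8 burnt)
Step 4: cell (3,4)='.' (+5 fires, +5 burnt)
Step 5: cell (3,4)='.' (+2 fires, +5 burnt)
Step 6: cell (3,4)='.' (+0 fires, +2 burnt)
  fire out at step 6

1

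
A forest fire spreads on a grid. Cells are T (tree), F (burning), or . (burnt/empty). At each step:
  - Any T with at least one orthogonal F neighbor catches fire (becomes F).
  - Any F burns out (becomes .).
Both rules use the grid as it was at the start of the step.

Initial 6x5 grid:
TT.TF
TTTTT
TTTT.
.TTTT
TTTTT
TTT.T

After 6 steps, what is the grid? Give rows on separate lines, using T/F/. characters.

Step 1: 2 trees catch fire, 1 burn out
  TT.F.
  TTTTF
  TTTT.
  .TTTT
  TTTTT
  TTT.T
Step 2: 1 trees catch fire, 2 burn out
  TT...
  TTTF.
  TTTT.
  .TTTT
  TTTTT
  TTT.T
Step 3: 2 trees catch fire, 1 burn out
  TT...
  TTF..
  TTTF.
  .TTTT
  TTTTT
  TTT.T
Step 4: 3 trees catch fire, 2 burn out
  TT...
  TF...
  TTF..
  .TTFT
  TTTTT
  TTT.T
Step 5: 6 trees catch fire, 3 burn out
  TF...
  F....
  TF...
  .TF.F
  TTTFT
  TTT.T
Step 6: 5 trees catch fire, 6 burn out
  F....
  .....
  F....
  .F...
  TTF.F
  TTT.T

F....
.....
F....
.F...
TTF.F
TTT.T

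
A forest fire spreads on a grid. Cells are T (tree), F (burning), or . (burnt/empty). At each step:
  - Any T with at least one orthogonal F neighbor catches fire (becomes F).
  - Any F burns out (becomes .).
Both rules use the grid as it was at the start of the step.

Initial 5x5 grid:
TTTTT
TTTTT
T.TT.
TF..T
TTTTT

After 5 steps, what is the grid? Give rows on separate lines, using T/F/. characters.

Step 1: 2 trees catch fire, 1 burn out
  TTTTT
  TTTTT
  T.TT.
  F...T
  TFTTT
Step 2: 3 trees catch fire, 2 burn out
  TTTTT
  TTTTT
  F.TT.
  ....T
  F.FTT
Step 3: 2 trees catch fire, 3 burn out
  TTTTT
  FTTTT
  ..TT.
  ....T
  ...FT
Step 4: 3 trees catch fire, 2 burn out
  FTTTT
  .FTTT
  ..TT.
  ....T
  ....F
Step 5: 3 trees catch fire, 3 burn out
  .FTTT
  ..FTT
  ..TT.
  ....F
  .....

.FTTT
..FTT
..TT.
....F
.....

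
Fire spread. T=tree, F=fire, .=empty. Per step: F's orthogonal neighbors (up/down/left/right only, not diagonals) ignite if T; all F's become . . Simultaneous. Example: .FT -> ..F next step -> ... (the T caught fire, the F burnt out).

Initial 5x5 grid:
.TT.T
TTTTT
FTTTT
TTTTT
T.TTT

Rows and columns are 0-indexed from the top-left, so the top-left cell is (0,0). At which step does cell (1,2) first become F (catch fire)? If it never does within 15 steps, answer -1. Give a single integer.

Step 1: cell (1,2)='T' (+3 fires, +1 burnt)
Step 2: cell (1,2)='T' (+4 fires, +3 burnt)
Step 3: cell (1,2)='F' (+4 fires, +4 burnt)
  -> target ignites at step 3
Step 4: cell (1,2)='.' (+5 fires, +4 burnt)
Step 5: cell (1,2)='.' (+3 fires, +5 burnt)
Step 6: cell (1,2)='.' (+2 fires, +3 burnt)
Step 7: cell (1,2)='.' (+0 fires, +2 burnt)
  fire out at step 7

3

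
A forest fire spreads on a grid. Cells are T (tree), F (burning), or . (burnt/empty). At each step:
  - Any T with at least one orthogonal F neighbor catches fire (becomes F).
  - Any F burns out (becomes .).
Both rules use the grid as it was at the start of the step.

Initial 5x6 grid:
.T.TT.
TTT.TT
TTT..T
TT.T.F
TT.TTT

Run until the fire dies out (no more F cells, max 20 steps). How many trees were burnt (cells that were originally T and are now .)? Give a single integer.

Answer: 9

Derivation:
Step 1: +2 fires, +1 burnt (F count now 2)
Step 2: +2 fires, +2 burnt (F count now 2)
Step 3: +2 fires, +2 burnt (F count now 2)
Step 4: +2 fires, +2 burnt (F count now 2)
Step 5: +1 fires, +2 burnt (F count now 1)
Step 6: +0 fires, +1 burnt (F count now 0)
Fire out after step 6
Initially T: 20, now '.': 19
Total burnt (originally-T cells now '.'): 9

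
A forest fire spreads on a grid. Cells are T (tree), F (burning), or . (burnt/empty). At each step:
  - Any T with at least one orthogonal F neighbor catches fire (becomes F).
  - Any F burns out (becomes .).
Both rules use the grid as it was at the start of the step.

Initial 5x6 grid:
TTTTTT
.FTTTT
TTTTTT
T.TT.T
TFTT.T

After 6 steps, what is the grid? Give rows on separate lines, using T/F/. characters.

Step 1: 5 trees catch fire, 2 burn out
  TFTTTT
  ..FTTT
  TFTTTT
  T.TT.T
  F.FT.T
Step 2: 8 trees catch fire, 5 burn out
  F.FTTT
  ...FTT
  F.FTTT
  F.FT.T
  ...F.T
Step 3: 4 trees catch fire, 8 burn out
  ...FTT
  ....FT
  ...FTT
  ...F.T
  .....T
Step 4: 3 trees catch fire, 4 burn out
  ....FT
  .....F
  ....FT
  .....T
  .....T
Step 5: 2 trees catch fire, 3 burn out
  .....F
  ......
  .....F
  .....T
  .....T
Step 6: 1 trees catch fire, 2 burn out
  ......
  ......
  ......
  .....F
  .....T

......
......
......
.....F
.....T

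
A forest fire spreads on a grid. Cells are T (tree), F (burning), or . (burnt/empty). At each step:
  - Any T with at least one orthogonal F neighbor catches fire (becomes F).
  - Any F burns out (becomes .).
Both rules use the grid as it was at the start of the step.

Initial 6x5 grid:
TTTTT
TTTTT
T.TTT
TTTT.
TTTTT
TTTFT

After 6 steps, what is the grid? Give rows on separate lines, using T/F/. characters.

Step 1: 3 trees catch fire, 1 burn out
  TTTTT
  TTTTT
  T.TTT
  TTTT.
  TTTFT
  TTF.F
Step 2: 4 trees catch fire, 3 burn out
  TTTTT
  TTTTT
  T.TTT
  TTTF.
  TTF.F
  TF...
Step 3: 4 trees catch fire, 4 burn out
  TTTTT
  TTTTT
  T.TFT
  TTF..
  TF...
  F....
Step 4: 5 trees catch fire, 4 burn out
  TTTTT
  TTTFT
  T.F.F
  TF...
  F....
  .....
Step 5: 4 trees catch fire, 5 burn out
  TTTFT
  TTF.F
  T....
  F....
  .....
  .....
Step 6: 4 trees catch fire, 4 burn out
  TTF.F
  TF...
  F....
  .....
  .....
  .....

TTF.F
TF...
F....
.....
.....
.....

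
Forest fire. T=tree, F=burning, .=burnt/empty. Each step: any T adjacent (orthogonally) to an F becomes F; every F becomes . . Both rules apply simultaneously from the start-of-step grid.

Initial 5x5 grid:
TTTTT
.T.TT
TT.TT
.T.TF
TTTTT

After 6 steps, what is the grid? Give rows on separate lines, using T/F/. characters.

Step 1: 3 trees catch fire, 1 burn out
  TTTTT
  .T.TT
  TT.TF
  .T.F.
  TTTTF
Step 2: 3 trees catch fire, 3 burn out
  TTTTT
  .T.TF
  TT.F.
  .T...
  TTTF.
Step 3: 3 trees catch fire, 3 burn out
  TTTTF
  .T.F.
  TT...
  .T...
  TTF..
Step 4: 2 trees catch fire, 3 burn out
  TTTF.
  .T...
  TT...
  .T...
  TF...
Step 5: 3 trees catch fire, 2 burn out
  TTF..
  .T...
  TT...
  .F...
  F....
Step 6: 2 trees catch fire, 3 burn out
  TF...
  .T...
  TF...
  .....
  .....

TF...
.T...
TF...
.....
.....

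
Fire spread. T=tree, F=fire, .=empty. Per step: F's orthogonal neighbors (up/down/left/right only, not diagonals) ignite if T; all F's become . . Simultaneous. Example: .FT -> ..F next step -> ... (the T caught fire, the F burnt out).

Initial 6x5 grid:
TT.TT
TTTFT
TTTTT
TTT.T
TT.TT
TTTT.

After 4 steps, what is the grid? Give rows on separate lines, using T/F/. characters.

Step 1: 4 trees catch fire, 1 burn out
  TT.FT
  TTF.F
  TTTFT
  TTT.T
  TT.TT
  TTTT.
Step 2: 4 trees catch fire, 4 burn out
  TT..F
  TF...
  TTF.F
  TTT.T
  TT.TT
  TTTT.
Step 3: 5 trees catch fire, 4 burn out
  TF...
  F....
  TF...
  TTF.F
  TT.TT
  TTTT.
Step 4: 4 trees catch fire, 5 burn out
  F....
  .....
  F....
  TF...
  TT.TF
  TTTT.

F....
.....
F....
TF...
TT.TF
TTTT.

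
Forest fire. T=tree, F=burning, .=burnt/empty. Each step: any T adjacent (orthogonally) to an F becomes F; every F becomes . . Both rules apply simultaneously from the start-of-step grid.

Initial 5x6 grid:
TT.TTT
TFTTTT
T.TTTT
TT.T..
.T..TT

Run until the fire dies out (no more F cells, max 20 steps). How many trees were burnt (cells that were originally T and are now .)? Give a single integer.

Step 1: +3 fires, +1 burnt (F count now 3)
Step 2: +4 fires, +3 burnt (F count now 4)
Step 3: +4 fires, +4 burnt (F count now 4)
Step 4: +5 fires, +4 burnt (F count now 5)
Step 5: +3 fires, +5 burnt (F count now 3)
Step 6: +0 fires, +3 burnt (F count now 0)
Fire out after step 6
Initially T: 21, now '.': 28
Total burnt (originally-T cells now '.'): 19

Answer: 19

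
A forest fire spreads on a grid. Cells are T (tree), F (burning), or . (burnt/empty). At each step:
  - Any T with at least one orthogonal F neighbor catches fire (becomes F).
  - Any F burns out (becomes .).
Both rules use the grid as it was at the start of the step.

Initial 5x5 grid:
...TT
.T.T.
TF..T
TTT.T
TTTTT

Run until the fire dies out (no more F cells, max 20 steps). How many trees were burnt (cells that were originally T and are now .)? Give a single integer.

Step 1: +3 fires, +1 burnt (F count now 3)
Step 2: +3 fires, +3 burnt (F count now 3)
Step 3: +2 fires, +3 burnt (F count now 2)
Step 4: +1 fires, +2 burnt (F count now 1)
Step 5: +1 fires, +1 burnt (F count now 1)
Step 6: +1 fires, +1 burnt (F count now 1)
Step 7: +1 fires, +1 burnt (F count now 1)
Step 8: +0 fires, +1 burnt (F count now 0)
Fire out after step 8
Initially T: 15, now '.': 22
Total burnt (originally-T cells now '.'): 12

Answer: 12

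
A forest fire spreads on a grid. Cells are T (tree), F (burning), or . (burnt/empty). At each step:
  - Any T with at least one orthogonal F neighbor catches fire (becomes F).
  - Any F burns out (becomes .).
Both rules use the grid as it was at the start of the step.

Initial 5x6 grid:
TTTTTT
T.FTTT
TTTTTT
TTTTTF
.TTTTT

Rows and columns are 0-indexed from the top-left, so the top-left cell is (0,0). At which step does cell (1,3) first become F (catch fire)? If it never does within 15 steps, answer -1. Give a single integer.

Step 1: cell (1,3)='F' (+6 fires, +2 burnt)
  -> target ignites at step 1
Step 2: cell (1,3)='.' (+10 fires, +6 burnt)
Step 3: cell (1,3)='.' (+7 fires, +10 burnt)
Step 4: cell (1,3)='.' (+3 fires, +7 burnt)
Step 5: cell (1,3)='.' (+0 fires, +3 burnt)
  fire out at step 5

1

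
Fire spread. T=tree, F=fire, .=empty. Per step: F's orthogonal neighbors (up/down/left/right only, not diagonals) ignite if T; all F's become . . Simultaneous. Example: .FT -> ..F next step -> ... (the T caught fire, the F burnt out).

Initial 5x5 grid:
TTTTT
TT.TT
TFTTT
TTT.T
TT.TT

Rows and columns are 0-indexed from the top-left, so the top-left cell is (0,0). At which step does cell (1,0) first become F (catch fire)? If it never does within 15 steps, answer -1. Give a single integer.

Step 1: cell (1,0)='T' (+4 fires, +1 burnt)
Step 2: cell (1,0)='F' (+6 fires, +4 burnt)
  -> target ignites at step 2
Step 3: cell (1,0)='.' (+5 fires, +6 burnt)
Step 4: cell (1,0)='.' (+3 fires, +5 burnt)
Step 5: cell (1,0)='.' (+2 fires, +3 burnt)
Step 6: cell (1,0)='.' (+1 fires, +2 burnt)
Step 7: cell (1,0)='.' (+0 fires, +1 burnt)
  fire out at step 7

2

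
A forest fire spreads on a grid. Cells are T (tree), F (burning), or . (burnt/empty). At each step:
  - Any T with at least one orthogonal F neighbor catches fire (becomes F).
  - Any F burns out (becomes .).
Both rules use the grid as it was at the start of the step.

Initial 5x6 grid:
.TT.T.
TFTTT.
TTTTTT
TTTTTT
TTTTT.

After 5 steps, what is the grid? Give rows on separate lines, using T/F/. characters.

Step 1: 4 trees catch fire, 1 burn out
  .FT.T.
  F.FTT.
  TFTTTT
  TTTTTT
  TTTTT.
Step 2: 5 trees catch fire, 4 burn out
  ..F.T.
  ...FT.
  F.FTTT
  TFTTTT
  TTTTT.
Step 3: 5 trees catch fire, 5 burn out
  ....T.
  ....F.
  ...FTT
  F.FTTT
  TFTTT.
Step 4: 5 trees catch fire, 5 burn out
  ....F.
  ......
  ....FT
  ...FTT
  F.FTT.
Step 5: 3 trees catch fire, 5 burn out
  ......
  ......
  .....F
  ....FT
  ...FT.

......
......
.....F
....FT
...FT.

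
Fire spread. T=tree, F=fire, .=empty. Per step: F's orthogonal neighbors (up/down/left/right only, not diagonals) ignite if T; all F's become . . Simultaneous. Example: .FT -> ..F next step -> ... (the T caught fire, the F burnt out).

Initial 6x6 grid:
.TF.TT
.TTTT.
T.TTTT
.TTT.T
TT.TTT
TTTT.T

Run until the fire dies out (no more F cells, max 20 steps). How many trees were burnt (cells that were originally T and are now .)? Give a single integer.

Answer: 25

Derivation:
Step 1: +2 fires, +1 burnt (F count now 2)
Step 2: +3 fires, +2 burnt (F count now 3)
Step 3: +3 fires, +3 burnt (F count now 3)
Step 4: +4 fires, +3 burnt (F count now 4)
Step 5: +4 fires, +4 burnt (F count now 4)
Step 6: +5 fires, +4 burnt (F count now 5)
Step 7: +3 fires, +5 burnt (F count now 3)
Step 8: +1 fires, +3 burnt (F count now 1)
Step 9: +0 fires, +1 burnt (F count now 0)
Fire out after step 9
Initially T: 26, now '.': 35
Total burnt (originally-T cells now '.'): 25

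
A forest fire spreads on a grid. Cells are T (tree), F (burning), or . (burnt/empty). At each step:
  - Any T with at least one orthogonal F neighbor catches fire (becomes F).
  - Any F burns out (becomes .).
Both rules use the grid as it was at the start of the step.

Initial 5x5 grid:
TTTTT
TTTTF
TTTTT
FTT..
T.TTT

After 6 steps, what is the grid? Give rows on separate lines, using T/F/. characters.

Step 1: 6 trees catch fire, 2 burn out
  TTTTF
  TTTF.
  FTTTF
  .FT..
  F.TTT
Step 2: 6 trees catch fire, 6 burn out
  TTTF.
  FTF..
  .FTF.
  ..F..
  ..TTT
Step 3: 5 trees catch fire, 6 burn out
  FTF..
  .F...
  ..F..
  .....
  ..FTT
Step 4: 2 trees catch fire, 5 burn out
  .F...
  .....
  .....
  .....
  ...FT
Step 5: 1 trees catch fire, 2 burn out
  .....
  .....
  .....
  .....
  ....F
Step 6: 0 trees catch fire, 1 burn out
  .....
  .....
  .....
  .....
  .....

.....
.....
.....
.....
.....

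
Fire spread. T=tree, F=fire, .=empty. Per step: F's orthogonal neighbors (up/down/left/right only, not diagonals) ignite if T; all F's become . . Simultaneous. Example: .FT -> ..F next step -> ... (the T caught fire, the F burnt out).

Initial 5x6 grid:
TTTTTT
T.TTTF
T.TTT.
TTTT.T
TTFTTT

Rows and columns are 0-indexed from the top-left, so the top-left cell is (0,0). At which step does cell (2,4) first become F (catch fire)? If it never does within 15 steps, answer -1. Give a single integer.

Step 1: cell (2,4)='T' (+5 fires, +2 burnt)
Step 2: cell (2,4)='F' (+8 fires, +5 burnt)
  -> target ignites at step 2
Step 3: cell (2,4)='.' (+5 fires, +8 burnt)
Step 4: cell (2,4)='.' (+3 fires, +5 burnt)
Step 5: cell (2,4)='.' (+2 fires, +3 burnt)
Step 6: cell (2,4)='.' (+1 fires, +2 burnt)
Step 7: cell (2,4)='.' (+0 fires, +1 burnt)
  fire out at step 7

2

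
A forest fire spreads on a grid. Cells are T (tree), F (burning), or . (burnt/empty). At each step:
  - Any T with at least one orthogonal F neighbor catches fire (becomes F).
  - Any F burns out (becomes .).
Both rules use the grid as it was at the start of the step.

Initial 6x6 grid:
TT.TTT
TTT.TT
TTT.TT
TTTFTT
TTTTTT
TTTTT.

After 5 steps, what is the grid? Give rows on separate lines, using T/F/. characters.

Step 1: 3 trees catch fire, 1 burn out
  TT.TTT
  TTT.TT
  TTT.TT
  TTF.FT
  TTTFTT
  TTTTT.
Step 2: 7 trees catch fire, 3 burn out
  TT.TTT
  TTT.TT
  TTF.FT
  TF...F
  TTF.FT
  TTTFT.
Step 3: 9 trees catch fire, 7 burn out
  TT.TTT
  TTF.FT
  TF...F
  F.....
  TF...F
  TTF.F.
Step 4: 6 trees catch fire, 9 burn out
  TT.TFT
  TF...F
  F.....
  ......
  F.....
  TF....
Step 5: 5 trees catch fire, 6 burn out
  TF.F.F
  F.....
  ......
  ......
  ......
  F.....

TF.F.F
F.....
......
......
......
F.....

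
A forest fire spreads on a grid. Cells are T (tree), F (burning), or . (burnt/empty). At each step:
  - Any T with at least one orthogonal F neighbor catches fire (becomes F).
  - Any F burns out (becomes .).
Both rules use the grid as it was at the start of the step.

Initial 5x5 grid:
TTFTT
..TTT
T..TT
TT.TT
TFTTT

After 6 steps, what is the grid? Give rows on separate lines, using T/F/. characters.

Step 1: 6 trees catch fire, 2 burn out
  TF.FT
  ..FTT
  T..TT
  TF.TT
  F.FTT
Step 2: 5 trees catch fire, 6 burn out
  F...F
  ...FT
  T..TT
  F..TT
  ...FT
Step 3: 5 trees catch fire, 5 burn out
  .....
  ....F
  F..FT
  ...FT
  ....F
Step 4: 2 trees catch fire, 5 burn out
  .....
  .....
  ....F
  ....F
  .....
Step 5: 0 trees catch fire, 2 burn out
  .....
  .....
  .....
  .....
  .....
Step 6: 0 trees catch fire, 0 burn out
  .....
  .....
  .....
  .....
  .....

.....
.....
.....
.....
.....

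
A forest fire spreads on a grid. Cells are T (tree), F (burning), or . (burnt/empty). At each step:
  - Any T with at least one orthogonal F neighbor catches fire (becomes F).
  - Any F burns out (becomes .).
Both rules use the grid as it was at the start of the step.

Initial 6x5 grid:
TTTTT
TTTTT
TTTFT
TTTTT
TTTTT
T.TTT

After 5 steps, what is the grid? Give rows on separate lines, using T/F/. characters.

Step 1: 4 trees catch fire, 1 burn out
  TTTTT
  TTTFT
  TTF.F
  TTTFT
  TTTTT
  T.TTT
Step 2: 7 trees catch fire, 4 burn out
  TTTFT
  TTF.F
  TF...
  TTF.F
  TTTFT
  T.TTT
Step 3: 8 trees catch fire, 7 burn out
  TTF.F
  TF...
  F....
  TF...
  TTF.F
  T.TFT
Step 4: 6 trees catch fire, 8 burn out
  TF...
  F....
  .....
  F....
  TF...
  T.F.F
Step 5: 2 trees catch fire, 6 burn out
  F....
  .....
  .....
  .....
  F....
  T....

F....
.....
.....
.....
F....
T....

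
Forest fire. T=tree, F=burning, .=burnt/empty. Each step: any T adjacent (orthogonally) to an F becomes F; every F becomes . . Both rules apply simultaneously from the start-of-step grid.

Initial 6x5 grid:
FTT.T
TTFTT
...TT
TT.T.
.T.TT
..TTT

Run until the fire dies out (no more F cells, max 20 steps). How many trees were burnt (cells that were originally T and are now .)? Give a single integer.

Step 1: +5 fires, +2 burnt (F count now 5)
Step 2: +2 fires, +5 burnt (F count now 2)
Step 3: +3 fires, +2 burnt (F count now 3)
Step 4: +1 fires, +3 burnt (F count now 1)
Step 5: +2 fires, +1 burnt (F count now 2)
Step 6: +2 fires, +2 burnt (F count now 2)
Step 7: +0 fires, +2 burnt (F count now 0)
Fire out after step 7
Initially T: 18, now '.': 27
Total burnt (originally-T cells now '.'): 15

Answer: 15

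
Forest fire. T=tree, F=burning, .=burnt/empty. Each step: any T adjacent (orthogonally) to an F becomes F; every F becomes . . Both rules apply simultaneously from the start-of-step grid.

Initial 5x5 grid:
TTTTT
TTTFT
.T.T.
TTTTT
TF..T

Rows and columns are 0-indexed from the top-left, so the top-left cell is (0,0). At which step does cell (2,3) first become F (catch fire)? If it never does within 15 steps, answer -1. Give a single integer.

Step 1: cell (2,3)='F' (+6 fires, +2 burnt)
  -> target ignites at step 1
Step 2: cell (2,3)='.' (+7 fires, +6 burnt)
Step 3: cell (2,3)='.' (+3 fires, +7 burnt)
Step 4: cell (2,3)='.' (+2 fires, +3 burnt)
Step 5: cell (2,3)='.' (+0 fires, +2 burnt)
  fire out at step 5

1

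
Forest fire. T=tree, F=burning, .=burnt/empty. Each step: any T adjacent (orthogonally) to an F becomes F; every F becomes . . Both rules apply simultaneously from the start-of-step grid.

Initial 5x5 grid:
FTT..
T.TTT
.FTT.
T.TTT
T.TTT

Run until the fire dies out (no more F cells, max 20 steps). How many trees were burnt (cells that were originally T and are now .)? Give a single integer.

Answer: 14

Derivation:
Step 1: +3 fires, +2 burnt (F count now 3)
Step 2: +4 fires, +3 burnt (F count now 4)
Step 3: +3 fires, +4 burnt (F count now 3)
Step 4: +3 fires, +3 burnt (F count now 3)
Step 5: +1 fires, +3 burnt (F count now 1)
Step 6: +0 fires, +1 burnt (F count now 0)
Fire out after step 6
Initially T: 16, now '.': 23
Total burnt (originally-T cells now '.'): 14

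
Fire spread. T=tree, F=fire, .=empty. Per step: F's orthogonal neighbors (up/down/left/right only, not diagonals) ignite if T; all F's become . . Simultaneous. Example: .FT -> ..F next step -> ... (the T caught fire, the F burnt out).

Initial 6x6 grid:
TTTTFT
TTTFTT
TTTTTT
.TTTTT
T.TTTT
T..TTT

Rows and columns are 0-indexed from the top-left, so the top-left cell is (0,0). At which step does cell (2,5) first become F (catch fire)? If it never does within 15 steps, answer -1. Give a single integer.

Step 1: cell (2,5)='T' (+5 fires, +2 burnt)
Step 2: cell (2,5)='T' (+6 fires, +5 burnt)
Step 3: cell (2,5)='F' (+7 fires, +6 burnt)
  -> target ignites at step 3
Step 4: cell (2,5)='.' (+7 fires, +7 burnt)
Step 5: cell (2,5)='.' (+2 fires, +7 burnt)
Step 6: cell (2,5)='.' (+1 fires, +2 burnt)
Step 7: cell (2,5)='.' (+0 fires, +1 burnt)
  fire out at step 7

3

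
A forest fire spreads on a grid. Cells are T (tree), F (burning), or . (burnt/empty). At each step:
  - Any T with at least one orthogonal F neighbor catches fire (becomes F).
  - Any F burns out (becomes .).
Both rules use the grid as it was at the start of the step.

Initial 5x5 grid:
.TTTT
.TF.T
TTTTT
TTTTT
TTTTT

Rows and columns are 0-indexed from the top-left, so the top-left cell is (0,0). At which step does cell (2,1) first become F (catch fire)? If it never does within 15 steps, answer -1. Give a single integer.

Step 1: cell (2,1)='T' (+3 fires, +1 burnt)
Step 2: cell (2,1)='F' (+5 fires, +3 burnt)
  -> target ignites at step 2
Step 3: cell (2,1)='.' (+6 fires, +5 burnt)
Step 4: cell (2,1)='.' (+5 fires, +6 burnt)
Step 5: cell (2,1)='.' (+2 fires, +5 burnt)
Step 6: cell (2,1)='.' (+0 fires, +2 burnt)
  fire out at step 6

2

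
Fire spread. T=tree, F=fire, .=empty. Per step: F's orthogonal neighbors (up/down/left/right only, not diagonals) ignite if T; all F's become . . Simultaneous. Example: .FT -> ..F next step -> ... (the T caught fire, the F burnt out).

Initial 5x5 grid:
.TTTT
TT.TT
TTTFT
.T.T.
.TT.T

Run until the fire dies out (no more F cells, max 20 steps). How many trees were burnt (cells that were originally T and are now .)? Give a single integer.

Answer: 16

Derivation:
Step 1: +4 fires, +1 burnt (F count now 4)
Step 2: +3 fires, +4 burnt (F count now 3)
Step 3: +5 fires, +3 burnt (F count now 5)
Step 4: +3 fires, +5 burnt (F count now 3)
Step 5: +1 fires, +3 burnt (F count now 1)
Step 6: +0 fires, +1 burnt (F count now 0)
Fire out after step 6
Initially T: 17, now '.': 24
Total burnt (originally-T cells now '.'): 16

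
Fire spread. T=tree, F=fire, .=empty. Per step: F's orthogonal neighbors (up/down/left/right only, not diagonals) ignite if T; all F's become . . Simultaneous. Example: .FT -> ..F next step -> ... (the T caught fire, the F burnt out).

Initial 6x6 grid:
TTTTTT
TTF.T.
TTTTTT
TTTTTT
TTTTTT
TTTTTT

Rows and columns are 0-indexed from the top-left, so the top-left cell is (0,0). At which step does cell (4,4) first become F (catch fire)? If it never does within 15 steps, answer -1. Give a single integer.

Step 1: cell (4,4)='T' (+3 fires, +1 burnt)
Step 2: cell (4,4)='T' (+6 fires, +3 burnt)
Step 3: cell (4,4)='T' (+7 fires, +6 burnt)
Step 4: cell (4,4)='T' (+8 fires, +7 burnt)
Step 5: cell (4,4)='F' (+5 fires, +8 burnt)
  -> target ignites at step 5
Step 6: cell (4,4)='.' (+3 fires, +5 burnt)
Step 7: cell (4,4)='.' (+1 fires, +3 burnt)
Step 8: cell (4,4)='.' (+0 fires, +1 burnt)
  fire out at step 8

5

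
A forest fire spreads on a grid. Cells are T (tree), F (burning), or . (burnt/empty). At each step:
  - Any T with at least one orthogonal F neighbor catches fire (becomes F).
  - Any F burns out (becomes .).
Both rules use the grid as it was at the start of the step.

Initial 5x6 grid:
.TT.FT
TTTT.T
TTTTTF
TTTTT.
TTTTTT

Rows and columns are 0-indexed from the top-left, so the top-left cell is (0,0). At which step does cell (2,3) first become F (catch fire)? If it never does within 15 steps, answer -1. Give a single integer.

Step 1: cell (2,3)='T' (+3 fires, +2 burnt)
Step 2: cell (2,3)='F' (+2 fires, +3 burnt)
  -> target ignites at step 2
Step 3: cell (2,3)='.' (+4 fires, +2 burnt)
Step 4: cell (2,3)='.' (+5 fires, +4 burnt)
Step 5: cell (2,3)='.' (+5 fires, +5 burnt)
Step 6: cell (2,3)='.' (+4 fires, +5 burnt)
Step 7: cell (2,3)='.' (+1 fires, +4 burnt)
Step 8: cell (2,3)='.' (+0 fires, +1 burnt)
  fire out at step 8

2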